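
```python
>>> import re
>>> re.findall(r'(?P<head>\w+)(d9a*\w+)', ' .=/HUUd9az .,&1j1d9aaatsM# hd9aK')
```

[('HUU', 'd9az'), ('1j1', 'd9aaatsM'), ('h', 'd9aK')]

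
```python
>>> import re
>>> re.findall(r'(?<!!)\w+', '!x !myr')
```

['yr']

`(?!…)`/`(?<!…)` only lets a position through if the neighbouring text does NOT match; no characters are consumed.
Scanning left to right: at [5:7] → 'yr'.
With no groups in the pattern, `findall` gives back each whole match — 1 here.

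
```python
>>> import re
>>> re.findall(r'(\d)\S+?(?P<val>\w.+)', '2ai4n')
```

The pattern matches a digit (captured); then one or more of a non-whitespace character (lazy); then a word character, then one or more of any character (captured as 'val').
`findall` packs the 2 group values into a tuple for every match.

[('2', 'i4n')]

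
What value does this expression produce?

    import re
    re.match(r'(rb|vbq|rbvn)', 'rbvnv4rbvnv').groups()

('rb',)

`|` is ordered: at each position the engine commits to the first alternative that works.
`match` is anchored at position 0; if the pattern doesn't fit there, it returns None.
The match spans [0:2] → 'rb'.
Captured: group 1 = 'rb'.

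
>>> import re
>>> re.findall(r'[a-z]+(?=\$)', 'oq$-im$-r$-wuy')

The lookaround is zero-width — it requires the adjacent text to match without consuming it, so the asserted text isn't part of the match.
With no groups in the pattern, `findall` gives back each whole match — 3 here.

['oq', 'im', 'r']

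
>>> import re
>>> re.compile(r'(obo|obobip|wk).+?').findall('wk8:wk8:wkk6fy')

Because there's exactly one group, `findall` drops the full match and keeps group 1 from each hit.

['wk', 'wk', 'wk']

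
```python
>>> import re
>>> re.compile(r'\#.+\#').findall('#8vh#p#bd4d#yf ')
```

['#8vh#p#bd4d#']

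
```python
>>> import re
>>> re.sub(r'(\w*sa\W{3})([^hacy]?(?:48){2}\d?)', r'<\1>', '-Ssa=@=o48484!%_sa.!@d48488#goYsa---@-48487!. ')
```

'-<Ssa=@=>!%<_sa.!@>#goYsa---@-48487!. '

The pattern matches zero or more of a word character, then the literal 'sa', then exactly 3 of a non-word character (captured); then optionally any character except [hacy], then the literal '48' repeated 2 times, then optionally a digit (captured).
The replacement refers to a captured group, so each match is rewritten using its own captured text.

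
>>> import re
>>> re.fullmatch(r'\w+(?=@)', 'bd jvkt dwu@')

None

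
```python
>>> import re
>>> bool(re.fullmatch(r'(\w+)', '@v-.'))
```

False

`fullmatch` succeeds only if the pattern covers the string from start to end.
Here the string isn't matched end-to-end, so the call returns None, and `bool(None)` is False.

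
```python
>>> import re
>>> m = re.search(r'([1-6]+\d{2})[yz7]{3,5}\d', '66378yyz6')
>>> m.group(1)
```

'66378'

This matches one or more of a character in [1-6], then exactly 2 of a digit (captured); then 3 to 5 of one of [yz7], then a digit.
`re.search` tries every starting position until one works.
The match spans [0:9] → '66378yyz6'.
Captured: group 1 = '66378'.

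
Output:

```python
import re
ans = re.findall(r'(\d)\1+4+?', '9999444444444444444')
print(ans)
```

`\1` is not a pattern — it's the concrete string captured by group 1, re-applied verbatim.
One capturing group, so `findall` returns just the captured substring from each match — 2 in all.

['9', '4']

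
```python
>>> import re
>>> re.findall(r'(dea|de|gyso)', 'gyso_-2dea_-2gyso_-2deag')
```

['gyso', 'dea', 'gyso', 'dea']

Branches in `(...|...)` are attempted left-to-right; the first branch that allows the whole pattern to succeed is taken.
With a single group, `findall` returns only what that group captured — 4 items.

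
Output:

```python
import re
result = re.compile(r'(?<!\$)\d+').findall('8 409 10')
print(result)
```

['8', '409', '10']

Because the assertion is negative and zero-width, positions next to the forbidden text are skipped.
`findall` yields the raw match text (3 of them) because the pattern has no groups.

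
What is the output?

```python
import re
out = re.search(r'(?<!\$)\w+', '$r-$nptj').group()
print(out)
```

ptj

A negative assertion filters positions out without eating any characters.
`search` walks the string left to right and returns the first match it finds.
The match spans [5:8] → 'ptj'.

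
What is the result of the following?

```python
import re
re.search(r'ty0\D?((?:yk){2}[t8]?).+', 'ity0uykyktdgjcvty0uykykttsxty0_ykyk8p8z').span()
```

(1, 39)

The match spans [1:39] → 'ty0uykyktdgjcvty0uykykttsxty0_ykyk8p8z'.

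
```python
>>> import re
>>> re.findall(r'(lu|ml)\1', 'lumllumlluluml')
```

`\1` has to match the exact text group 1 already captured.
One capturing group, so `findall` returns just the captured substring from the one match — 1 in all.

['lu']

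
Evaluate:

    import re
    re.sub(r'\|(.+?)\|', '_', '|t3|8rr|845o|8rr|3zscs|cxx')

'_8rr_8rr_cxx'

Because the quantifier is non-greedy, it stops expanding at the earliest point where the rest of the pattern can succeed.
Each match is replaced by '_'.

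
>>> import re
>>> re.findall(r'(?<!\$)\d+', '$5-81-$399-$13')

The negative lookaround is zero-width — it rules out positions where the adjacent text would match, without consuming anything.
No capturing groups, so `findall` returns the 3 full match strings.

['81', '99', '3']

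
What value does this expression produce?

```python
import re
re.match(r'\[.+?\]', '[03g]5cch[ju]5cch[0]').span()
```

(0, 5)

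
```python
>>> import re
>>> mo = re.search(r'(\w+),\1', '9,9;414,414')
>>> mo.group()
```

'9,9'

`\1` is not a pattern — it's the concrete string captured by group 1, re-applied verbatim.
`re.search` scans for the first position where the pattern succeeds.
The match spans [0:3] → '9,9'.
Captured: group 1 = '9'.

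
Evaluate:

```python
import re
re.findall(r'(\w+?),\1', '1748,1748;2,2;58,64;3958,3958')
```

['1748', '2', '3958']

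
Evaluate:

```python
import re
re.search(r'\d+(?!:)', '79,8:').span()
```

The negative lookaround is zero-width — it rules out positions where the adjacent text would match, without consuming anything.
`search` walks the string left to right and returns the first match it finds.
The match spans [0:2] → '79'.

(0, 2)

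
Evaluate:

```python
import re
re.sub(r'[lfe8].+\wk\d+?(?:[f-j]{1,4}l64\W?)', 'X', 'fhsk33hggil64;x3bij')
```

'Xx3bij'

The pattern matches one of [lfe8]; then one or more of any character; then a word character, then a literal 'k', then one or more of a digit (lazy); then 1 to 4 of a character in [f-j], then the literal 'l64', then optionally a non-word character (non-capturing group).
Matches: at [0:14] → 'fhsk33hggil64;'.
Each match is replaced by 'X'.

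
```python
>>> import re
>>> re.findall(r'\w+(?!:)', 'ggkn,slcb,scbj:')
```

`(?!…)`/`(?<!…)` only lets a position through if the neighbouring text does NOT match; no characters are consumed.
Walking the string: at [0:4] → 'ggkn'; at [5:9] → 'slcb'; at [10:13] → 'scb'.
`findall` yields the raw match text (3 of them) because the pattern has no groups.

['ggkn', 'slcb', 'scb']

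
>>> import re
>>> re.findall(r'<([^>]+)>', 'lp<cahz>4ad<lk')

One capturing group, so `findall` returns just the captured substring from the one match — 1 in all.

['cahz']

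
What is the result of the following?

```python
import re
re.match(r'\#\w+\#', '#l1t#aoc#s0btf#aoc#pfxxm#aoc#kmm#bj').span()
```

(0, 5)

`re.match` only tries the pattern at the start of the string.
The match spans [0:5] → '#l1t#'.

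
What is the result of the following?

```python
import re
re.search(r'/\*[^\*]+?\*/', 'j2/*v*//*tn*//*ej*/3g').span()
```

`re.search` scans for the first position where the pattern succeeds.
The match spans [2:7] → '/*v*/'.

(2, 7)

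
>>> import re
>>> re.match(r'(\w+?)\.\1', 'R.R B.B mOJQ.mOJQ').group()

With `match`, the pattern is implicitly anchored at the beginning.
The match spans [0:3] → 'R.R'.

'R.R'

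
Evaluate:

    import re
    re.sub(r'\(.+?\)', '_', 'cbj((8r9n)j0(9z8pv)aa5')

'cbj_j0_aa5'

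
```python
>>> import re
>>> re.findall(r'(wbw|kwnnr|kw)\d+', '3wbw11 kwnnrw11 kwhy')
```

['wbw']

Because there's exactly one group, `findall` drops the full match and keeps group 1 from the one hit.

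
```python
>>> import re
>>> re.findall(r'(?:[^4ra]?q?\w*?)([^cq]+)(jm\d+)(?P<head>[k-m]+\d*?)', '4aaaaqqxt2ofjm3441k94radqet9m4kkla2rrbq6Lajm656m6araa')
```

The pattern matches optionally any character except [4ra], then optionally a literal 'q', then zero or more of a word character (lazy) (non-capturing group); then one or more of any character except [cq] (captured); then the literal 'jm', then one or more of a digit (captured); then one or more of a character in [k-m], then zero or more of a digit (lazy) (captured as 'head').
A `+?`/`*?`/`{m,n}?` starts at its minimum and grows only as far as needed for what follows to match.
Scanning left to right: at [0:19] match '4aaaaqqxt2ofjm3441k', groups = ('xt2of', 'jm3441', 'k'); at [19:48] match '94radqet9m4kkla2rrbq6Lajm656m', groups = ('6La', 'jm656', 'm').
Multiple groups make `findall` return tuples — one 3-tuple for each match.

[('xt2of', 'jm3441', 'k'), ('6La', 'jm656', 'm')]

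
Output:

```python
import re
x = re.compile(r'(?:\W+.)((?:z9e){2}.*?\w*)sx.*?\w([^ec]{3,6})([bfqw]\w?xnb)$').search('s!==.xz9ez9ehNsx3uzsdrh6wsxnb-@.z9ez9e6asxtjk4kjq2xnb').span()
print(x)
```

(1, 53)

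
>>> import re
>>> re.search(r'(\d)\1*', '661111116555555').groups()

After group 1 captures some text, `\1` only succeeds where that same text appears again.
`re.search` scans for the first position where the pattern succeeds.
The match spans [0:2] → '66'.
Captured: group 1 = '6'.

('6',)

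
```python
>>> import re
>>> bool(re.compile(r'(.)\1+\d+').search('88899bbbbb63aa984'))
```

`\1` is not a pattern — it's the concrete string captured by group 1, re-applied verbatim.
Unlike `match`, `search` isn't anchored — it looks for the pattern anywhere in the string.
The match spans [0:5] → '88899'.
Captured: group 1 = '8'.

True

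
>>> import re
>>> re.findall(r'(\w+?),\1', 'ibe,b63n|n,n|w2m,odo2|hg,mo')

['n']

`\1` has to match the exact text group 1 already captured.
Scanning left to right: at [9:12] match 'n,n', group 1 = 'n'.
One capturing group, so `findall` returns just the captured substring from the one match — 1 in all.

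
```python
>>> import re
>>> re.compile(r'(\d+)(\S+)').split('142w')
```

['', '142', 'w', '']

Pattern: one or more of a digit (captured); then one or more of a non-whitespace character (captured).
Because the pattern has a capturing group, `split` also inserts each captured text between the pieces.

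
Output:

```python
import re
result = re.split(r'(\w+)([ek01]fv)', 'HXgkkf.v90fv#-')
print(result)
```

Because the pattern has a capturing group, `split` also inserts each captured text between the pieces.

['HXgkkf.', 'v9', '0fv', '#-']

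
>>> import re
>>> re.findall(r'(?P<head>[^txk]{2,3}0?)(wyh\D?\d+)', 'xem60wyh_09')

Pattern: 2 to 3 of any character except [txk], then optionally a literal '0' (captured as 'head'); then the literal 'wyh', then optionally a non-digit, then one or more of a digit (captured).
Matches: at [1:11] match 'em60wyh_09', groups = ('em60', 'wyh_09').
With 2 capturing groups, `findall` returns a 2-tuple per match.

[('em60', 'wyh_09')]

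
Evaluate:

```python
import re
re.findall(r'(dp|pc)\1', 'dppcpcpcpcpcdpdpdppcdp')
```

['pc', 'pc', 'dp']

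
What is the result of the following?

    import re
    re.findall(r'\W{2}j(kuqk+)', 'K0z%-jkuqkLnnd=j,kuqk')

['kuqk']

One capturing group, so `findall` returns just the captured substring from the one match — 1 in all.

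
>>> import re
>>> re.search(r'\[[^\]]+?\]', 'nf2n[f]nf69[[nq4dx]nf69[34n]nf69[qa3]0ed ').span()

(4, 7)

The match spans [4:7] → '[f]'.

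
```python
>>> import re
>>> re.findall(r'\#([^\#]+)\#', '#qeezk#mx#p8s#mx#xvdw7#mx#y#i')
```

Matches: at [0:7] match '#qeezk#', group 1 = 'qeezk'; at [9:14] match '#p8s#', group 1 = 'p8s'; at [16:23] match '#xvdw7#', group 1 = 'xvdw7'; at [25:28] match '#y#', group 1 = 'y'.
`findall` collects group 1 from each match (4 total).

['qeezk', 'p8s', 'xvdw7', 'y']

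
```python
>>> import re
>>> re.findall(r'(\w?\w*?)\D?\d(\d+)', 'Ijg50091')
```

The pattern matches optionally a word character, then zero or more of a word character (lazy) (captured); then optionally a non-digit, then a digit; then one or more of a digit (captured).
Because the quantifier is non-greedy, it stops expanding at the earliest point where the rest of the pattern can succeed.
Scanning left to right: at [0:8] match 'Ijg50091', groups = ('Ij', '0091').
Multiple groups make `findall` return tuples — one 2-tuple for the one match.

[('Ij', '0091')]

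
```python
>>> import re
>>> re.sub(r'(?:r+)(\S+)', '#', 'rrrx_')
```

'#'

The pattern matches one or more of a literal 'r' (non-capturing group); then one or more of a non-whitespace character (captured).
Matches: at [0:5] → 'rrrx_'.
Every occurrence is swapped for '#'.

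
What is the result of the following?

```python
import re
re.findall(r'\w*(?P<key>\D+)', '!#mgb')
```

['!#mgb']

Because there's exactly one group, `findall` drops the full match and keeps group 1 from the one hit.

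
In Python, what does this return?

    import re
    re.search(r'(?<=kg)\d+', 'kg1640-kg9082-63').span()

Lookahead/lookbehind check context without consuming it, so the matched span excludes the asserted characters.
`search` walks the string left to right and returns the first match it finds.
The match spans [2:6] → '1640'.

(2, 6)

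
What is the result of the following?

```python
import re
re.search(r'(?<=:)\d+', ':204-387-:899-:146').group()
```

'204'

Lookahead/lookbehind check context without consuming it, so the matched span excludes the asserted characters.
The match spans [1:4] → '204'.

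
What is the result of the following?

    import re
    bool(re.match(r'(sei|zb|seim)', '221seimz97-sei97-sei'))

With `match`, the pattern is implicitly anchored at the beginning.
Here position 0 doesn't satisfy it, so the call returns None, and `bool(None)` is False.

False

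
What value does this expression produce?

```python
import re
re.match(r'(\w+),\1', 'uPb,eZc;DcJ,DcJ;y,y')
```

With `match`, the pattern is implicitly anchored at the beginning.
Here the string doesn't start with a match, so the call returns None.

None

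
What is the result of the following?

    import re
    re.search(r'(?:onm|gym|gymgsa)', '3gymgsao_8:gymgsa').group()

'gym'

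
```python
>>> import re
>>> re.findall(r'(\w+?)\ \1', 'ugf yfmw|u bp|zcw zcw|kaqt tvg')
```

['zcw', 't']

`\1` is not a pattern — it's the concrete string captured by group 1, re-applied verbatim.
One capturing group, so `findall` returns just the captured substring from each match — 2 in all.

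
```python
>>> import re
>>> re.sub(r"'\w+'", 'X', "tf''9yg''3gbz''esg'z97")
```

"tf'XXXz97"

Matches: at [3:8] → "'9yg'"; at [8:14] → "'3gbz'"; at [14:19] → "'esg'".
Every occurrence is swapped for 'X'.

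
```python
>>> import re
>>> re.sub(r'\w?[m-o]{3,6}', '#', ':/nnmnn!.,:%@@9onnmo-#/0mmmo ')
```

':/#!.,:%@@#-#/# '

This matches optionally a word character; then 3 to 6 of a character in [m-o].
Each match is replaced by '#'.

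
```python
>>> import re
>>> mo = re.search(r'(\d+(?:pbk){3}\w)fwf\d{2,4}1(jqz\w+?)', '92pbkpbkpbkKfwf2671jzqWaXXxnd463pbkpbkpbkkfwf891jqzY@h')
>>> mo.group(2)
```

'jqzY'

The match spans [29:52] → '463pbkpbkpbkkfwf891jqzY'.
Captured: group 1 = '463pbkpbkpbkk', group 2 = 'jqzY'.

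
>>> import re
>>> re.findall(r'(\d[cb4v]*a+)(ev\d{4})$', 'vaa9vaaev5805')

[('9vaa', 'ev5805')]

2 groups means the one result is a tuple of 2 captured strings — 1 here.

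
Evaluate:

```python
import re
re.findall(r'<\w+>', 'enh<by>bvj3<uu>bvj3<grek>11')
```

['<by>', '<uu>', '<grek>']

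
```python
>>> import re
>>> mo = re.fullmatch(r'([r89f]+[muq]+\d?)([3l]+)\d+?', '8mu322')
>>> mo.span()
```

This matches one or more of one of [r89f], then one or more of one of [muq], then optionally a digit (captured); then one or more of one of [3l] (captured); then one or more of a digit (lazy).
For `fullmatch`, every character of the input must be accounted for by the pattern.
The match spans [0:6] → '8mu322'.
Captured: group 1 = '8mu', group 2 = '3'.

(0, 6)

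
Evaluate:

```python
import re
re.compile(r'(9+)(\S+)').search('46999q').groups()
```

The match spans [2:6] → '999q'.
Captured: group 1 = '999', group 2 = 'q'.

('999', 'q')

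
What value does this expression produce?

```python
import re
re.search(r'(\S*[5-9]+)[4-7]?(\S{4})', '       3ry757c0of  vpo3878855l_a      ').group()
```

The match spans [7:17] → '3ry757c0of'.

'3ry757c0of'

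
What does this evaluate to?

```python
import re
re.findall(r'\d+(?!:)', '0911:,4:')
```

Because the assertion is negative and zero-width, positions next to the forbidden text are skipped.
With no groups in the pattern, `findall` gives back each whole match — 1 here.

['091']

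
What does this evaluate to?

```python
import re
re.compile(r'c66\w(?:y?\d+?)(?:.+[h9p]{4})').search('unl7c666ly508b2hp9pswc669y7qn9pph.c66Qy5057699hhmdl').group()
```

The match spans [21:48] → 'c669y7qn9pph.c66Qy5057699hh'.

'c669y7qn9pph.c66Qy5057699hh'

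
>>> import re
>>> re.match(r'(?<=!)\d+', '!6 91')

With `match`, the pattern is implicitly anchored at the beginning.
Here position 0 doesn't satisfy it, so the call returns None.

None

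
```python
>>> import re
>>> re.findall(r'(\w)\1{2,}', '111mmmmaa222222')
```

['1', 'm', '2']

A backreference is literal: `\1` must see the identical characters the first group matched.
Walking the string: at [0:3] match '111', group 1 = '1'; at [3:7] match 'mmmm', group 1 = 'm'; at [9:15] match '222222', group 1 = '2'.
One capturing group, so `findall` returns just the captured substring from each match — 3 in all.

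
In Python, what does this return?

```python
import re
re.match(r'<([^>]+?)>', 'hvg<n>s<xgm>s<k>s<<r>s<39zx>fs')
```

`re.match` won't scan ahead — the pattern has to work from the very first character.
Here the pattern fails at index 0, so the call returns None.

None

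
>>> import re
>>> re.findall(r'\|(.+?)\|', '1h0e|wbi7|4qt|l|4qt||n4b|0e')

Lazy quantifiers expand one character at a time until the remainder of the pattern can match.
Scanning left to right: at [4:10] match '|wbi7|', group 1 = 'wbi7'; at [13:16] match '|l|', group 1 = 'l'; at [19:25] match '||n4b|', group 1 = '|n4b'.
One capturing group, so `findall` returns just the captured substring from each match — 3 in all.

['wbi7', 'l', '|n4b']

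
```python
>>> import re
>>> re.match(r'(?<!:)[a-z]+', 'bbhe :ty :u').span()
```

(0, 4)

`match` is anchored at position 0; if the pattern doesn't fit there, it returns None.
The match spans [0:4] → 'bbhe'.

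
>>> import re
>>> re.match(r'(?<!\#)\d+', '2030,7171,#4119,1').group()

'2030'

A negative assertion filters positions out without eating any characters.
`match` is anchored at position 0; if the pattern doesn't fit there, it returns None.
The match spans [0:4] → '2030'.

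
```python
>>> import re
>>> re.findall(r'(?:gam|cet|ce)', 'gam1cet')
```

The regex engine tests alternatives in the order written; an earlier branch that matches wins even if a later one would match more.
With no groups in the pattern, `findall` gives back each whole match — 2 here.

['gam', 'cet']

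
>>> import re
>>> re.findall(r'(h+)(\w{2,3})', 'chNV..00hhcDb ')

This matches one or more of a literal 'h' (captured); then 2 to 3 of a word character (captured).
Walking the string: at [1:4] match 'hNV', groups = ('h', 'NV'); at [8:13] match 'hhcDb', groups = ('hh', 'cDb').
Multiple groups make `findall` return tuples — one 2-tuple for each match.

[('h', 'NV'), ('hh', 'cDb')]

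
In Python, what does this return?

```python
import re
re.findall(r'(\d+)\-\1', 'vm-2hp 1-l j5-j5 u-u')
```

[]

Because there's exactly one group, `findall` drops the full match and keeps group 1 from each hit.
Nothing in the string satisfies the pattern, so the list is empty.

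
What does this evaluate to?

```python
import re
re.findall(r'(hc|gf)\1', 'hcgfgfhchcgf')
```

A backreference is literal: `\1` must see the identical characters the first group matched.
One capturing group, so `findall` returns just the captured substring from each match — 2 in all.

['gf', 'hc']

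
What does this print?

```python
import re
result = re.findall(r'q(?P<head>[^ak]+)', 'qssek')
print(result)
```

['sse']

The pattern matches a literal 'q'; then one or more of any character except [ak] (captured as 'head').
Scanning left to right: at [0:4] match 'qsse', group 1 = 'sse'.
With a single group, `findall` returns only what that group captured — 1 item.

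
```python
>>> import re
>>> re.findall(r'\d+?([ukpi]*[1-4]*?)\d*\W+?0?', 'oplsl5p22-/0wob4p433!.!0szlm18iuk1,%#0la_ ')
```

['p', 'p', 'iuk']

Because the quantifier is non-greedy, it stops expanding at the earliest point where the rest of the pattern can succeed.
`findall` collects group 1 from each match (3 total).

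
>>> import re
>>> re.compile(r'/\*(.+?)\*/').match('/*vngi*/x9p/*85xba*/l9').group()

A `+?`/`*?`/`{m,n}?` starts at its minimum and grows only as far as needed for what follows to match.
`re.match` won't scan ahead — the pattern has to work from the very first character.
The match spans [0:8] → '/*vngi*/'.
Captured: group 1 = 'vngi'.

'/*vngi*/'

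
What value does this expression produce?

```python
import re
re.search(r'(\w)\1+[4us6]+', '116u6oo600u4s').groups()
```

('1',)

The match spans [0:5] → '116u6'.
Captured: group 1 = '1'.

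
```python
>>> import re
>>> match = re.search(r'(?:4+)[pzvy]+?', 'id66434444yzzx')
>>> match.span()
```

(6, 11)

This matches one or more of a literal '4' (non-capturing group); then one or more of one of [pzvy] (lazy).
With the lazy modifier that quantifier settles for the fewest repetitions that let the rest of the pattern succeed (the atoms after it are unaffected and can still be greedy).
`search` walks the string left to right and returns the first match it finds.
The match spans [6:11] → '4444y'.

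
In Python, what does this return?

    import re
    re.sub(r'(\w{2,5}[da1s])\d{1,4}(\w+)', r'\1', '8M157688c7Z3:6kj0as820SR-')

This matches 2 to 5 of a word character, then one of [da1s] (captured); then 1 to 4 of a digit; then one or more of a word character (captured).
Matches: at [0:12] → '8M157688c7Z3'; at [13:24] → '6kj0as820SR'.
Each match is replaced using the text its own group 1 captured.

'8M1:6kj0as-'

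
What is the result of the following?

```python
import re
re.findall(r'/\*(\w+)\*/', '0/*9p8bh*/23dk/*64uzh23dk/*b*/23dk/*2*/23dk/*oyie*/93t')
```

['9p8bh', 'b', '2', 'oyie']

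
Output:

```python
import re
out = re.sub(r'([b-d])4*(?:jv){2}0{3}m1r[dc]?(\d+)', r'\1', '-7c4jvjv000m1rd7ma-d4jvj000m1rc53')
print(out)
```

-7cma-d4jvj000m1rc53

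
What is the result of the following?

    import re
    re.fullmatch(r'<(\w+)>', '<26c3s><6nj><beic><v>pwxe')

`re.fullmatch` requires the pattern to consume the entire string.
Here the pattern can't cover the whole string, so the call returns None.

None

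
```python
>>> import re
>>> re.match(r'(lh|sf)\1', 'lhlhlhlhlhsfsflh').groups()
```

The match spans [0:4] → 'lhlh'.
Captured: group 1 = 'lh'.

('lh',)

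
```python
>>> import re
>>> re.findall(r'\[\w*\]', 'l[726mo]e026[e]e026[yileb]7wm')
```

With no groups in the pattern, `findall` gives back each whole match — 3 here.

['[726mo]', '[e]', '[yileb]']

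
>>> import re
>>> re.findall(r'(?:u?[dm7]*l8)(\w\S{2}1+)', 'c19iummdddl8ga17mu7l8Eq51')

The pattern matches optionally the literal 'u', then zero or more of one of [dm7], then the literal 'l8' (non-capturing group); then a word character, then exactly 2 of a non-whitespace character, then one or more of a literal '1' (captured).
Matches: at [17:25] match 'u7l8Eq51', group 1 = 'Eq51'.
With a single group, `findall` returns only what that group captured — 1 item.

['Eq51']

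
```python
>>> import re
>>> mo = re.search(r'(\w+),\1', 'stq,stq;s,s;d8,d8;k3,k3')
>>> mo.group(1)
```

'stq'

The match spans [0:7] → 'stq,stq'.
Captured: group 1 = 'stq'.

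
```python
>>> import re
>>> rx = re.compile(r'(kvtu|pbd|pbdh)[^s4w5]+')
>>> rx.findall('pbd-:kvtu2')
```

['pbd']

Scanning left to right: at [0:10] match 'pbd-:kvtu2', group 1 = 'pbd'.
With a single group, `findall` returns only what that group captured — 1 item.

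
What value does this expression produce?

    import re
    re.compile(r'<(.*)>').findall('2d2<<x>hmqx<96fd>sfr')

['<x>hmqx<96fd']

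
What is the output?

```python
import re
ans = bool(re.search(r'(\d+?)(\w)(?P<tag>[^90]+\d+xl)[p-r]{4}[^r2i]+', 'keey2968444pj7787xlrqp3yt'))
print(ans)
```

The pattern matches one or more of a digit (lazy) (captured); then a word character (captured); then one or more of any character except [90], then one or more of a digit, then the literal 'xl' (captured as 'tag'); then exactly 4 of a character in [p-r], then one or more of any character except [r2i].
Here the pattern never matches, so the call returns None, and `bool(None)` is False.

False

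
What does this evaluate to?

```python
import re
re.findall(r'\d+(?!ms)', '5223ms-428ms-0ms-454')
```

['522', '42', '454']

The negative lookahead/lookbehind blocks any match where the forbidden context is present.
Matches: at [0:3] → '522'; at [7:9] → '42'; at [17:20] → '454'.
Since nothing is captured, `findall` lists the 3 matched substrings directly.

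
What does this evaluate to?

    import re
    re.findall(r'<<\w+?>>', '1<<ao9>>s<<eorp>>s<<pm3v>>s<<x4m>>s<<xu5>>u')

['<<ao9>>', '<<eorp>>', '<<pm3v>>', '<<x4m>>', '<<xu5>>']

With no groups in the pattern, `findall` gives back each whole match — 5 here.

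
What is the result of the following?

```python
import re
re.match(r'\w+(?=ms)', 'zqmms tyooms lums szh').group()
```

The `(?=…)`/`(?<=…)` assertion just peeks at neighbouring text; it doesn't advance the match position.
`match` is anchored at position 0; if the pattern doesn't fit there, it returns None.
The match spans [0:3] → 'zqm'.

'zqm'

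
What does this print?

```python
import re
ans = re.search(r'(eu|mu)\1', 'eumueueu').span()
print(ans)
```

`\1` has to match the exact text group 1 already captured.
`search` walks the string left to right and returns the first match it finds.
The match spans [4:8] → 'eueu'.
Captured: group 1 = 'eu'.

(4, 8)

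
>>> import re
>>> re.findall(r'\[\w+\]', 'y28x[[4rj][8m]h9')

Matches: at [5:10] → '[4rj]'; at [10:14] → '[8m]'.
`findall` yields the raw match text (2 of them) because the pattern has no groups.

['[4rj]', '[8m]']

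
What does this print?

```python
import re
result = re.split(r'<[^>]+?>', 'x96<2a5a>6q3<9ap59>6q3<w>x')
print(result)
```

['x96', '6q3', '6q3', 'x']

Matches to split on: at [3:9] → '<2a5a>'; at [12:19] → '<9ap59>'; at [22:25] → '<w>'.
`split` removes every match and returns the 4 fragments in between.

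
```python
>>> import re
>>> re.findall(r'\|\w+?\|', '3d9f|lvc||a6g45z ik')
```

Matches: at [4:9] → '|lvc|'.
No capturing groups, so `findall` returns the 1 full match string.

['|lvc|']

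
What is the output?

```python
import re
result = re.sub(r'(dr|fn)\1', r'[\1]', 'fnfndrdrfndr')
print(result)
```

[fn][dr]fndr

After group 1 captures some text, `\1` only succeeds where that same text appears again.
`\1` in the replacement pulls in group 1's text for each match.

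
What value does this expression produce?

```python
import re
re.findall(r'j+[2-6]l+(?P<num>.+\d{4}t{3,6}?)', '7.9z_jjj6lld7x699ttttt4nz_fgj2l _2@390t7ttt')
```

One capturing group, so `findall` returns just the captured substring from each match — 0 in all.
Nothing in the string satisfies the pattern, so the list is empty.

[]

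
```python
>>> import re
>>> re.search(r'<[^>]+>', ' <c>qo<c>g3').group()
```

'<c>'

`re.search` scans for the first position where the pattern succeeds.
The match spans [1:4] → '<c>'.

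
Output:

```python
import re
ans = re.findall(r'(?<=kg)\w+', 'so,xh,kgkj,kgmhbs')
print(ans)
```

Because the assertion is zero-width, the text it checks is not consumed and won't appear in the result.
Since nothing is captured, `findall` lists the 2 matched substrings directly.

['kj', 'mhbs']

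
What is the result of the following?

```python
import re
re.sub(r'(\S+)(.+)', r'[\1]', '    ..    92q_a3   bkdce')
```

'    [..]'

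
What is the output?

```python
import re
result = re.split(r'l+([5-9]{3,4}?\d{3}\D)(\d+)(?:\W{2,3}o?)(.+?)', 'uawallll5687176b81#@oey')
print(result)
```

A non-greedy quantifier consumes as few characters as it can — just enough that the remainder of the pattern still matches from where it stops; whatever follows it matches normally.
Because the pattern has a capturing group, `split` also inserts each captured text between the pieces.

['uawa', '5687176b', '81', 'e', 'y']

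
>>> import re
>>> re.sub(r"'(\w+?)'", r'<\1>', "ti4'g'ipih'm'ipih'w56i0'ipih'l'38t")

Matches: at [3:6] → "'g'"; at [10:13] → "'m'"; at [17:24] → "'w56i0'"; at [28:31] → "'l'".
The replacement refers to a captured group, so each match is rewritten using its own captured text.

'ti4<g>ipih<m>ipih<w56i0>ipih<l>38t'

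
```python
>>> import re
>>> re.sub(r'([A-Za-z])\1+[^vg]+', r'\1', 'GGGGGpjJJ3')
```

The backreference `\1` re-matches whatever the first group consumed, character for character.
Matches: at [0:10] → 'GGGGGpjJJ3'.
Each match is replaced using the text its own group 1 captured.

'G'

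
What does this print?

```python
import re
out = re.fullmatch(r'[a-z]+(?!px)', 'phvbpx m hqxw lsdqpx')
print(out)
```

`re.fullmatch` is like wrapping the pattern in `^…$` (in single-line mode).
Here the string isn't matched end-to-end, so the call returns None.

None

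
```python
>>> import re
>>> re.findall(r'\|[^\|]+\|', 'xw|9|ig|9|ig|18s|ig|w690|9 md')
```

['|9|', '|9|', '|18s|', '|w690|']

Scanning left to right: at [2:5] → '|9|'; at [7:10] → '|9|'; at [12:17] → '|18s|'; at [19:25] → '|w690|'.
With no groups in the pattern, `findall` gives back each whole match — 4 here.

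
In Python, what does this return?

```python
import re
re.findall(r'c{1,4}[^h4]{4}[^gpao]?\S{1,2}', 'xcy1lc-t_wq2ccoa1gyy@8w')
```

['cy1lc-t_', 'ccoa1gyy@']

The pattern matches 1 to 4 of the literal 'c', then exactly 4 of any character except [h4]; then optionally any character except [gpao], then 1 to 2 of a non-whitespace character.
Walking the string: at [1:9] → 'cy1lc-t_'; at [12:21] → 'ccoa1gyy@'.
No capturing groups, so `findall` returns the 2 full match strings.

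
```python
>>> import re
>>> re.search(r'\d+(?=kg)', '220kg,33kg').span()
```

(0, 3)

The `(?=…)`/`(?<=…)` assertion just peeks at neighbouring text; it doesn't advance the match position.
The match spans [0:3] → '220'.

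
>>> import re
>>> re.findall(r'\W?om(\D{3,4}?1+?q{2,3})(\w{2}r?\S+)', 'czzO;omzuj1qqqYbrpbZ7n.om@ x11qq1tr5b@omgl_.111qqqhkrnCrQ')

The pattern matches optionally a non-word character, then the literal 'om'; then 3 to 4 of a non-digit (lazy), then one or more of the literal '1' (lazy), then 2 to 3 of the literal 'q' (captured); then exactly 2 of a word character, then optionally the literal 'r', then one or more of a non-whitespace character (captured).
Matches: at [4:26] match ';omzuj1qqqYbrpbZ7n.om@', groups = ('zuj1qqq', 'YbrpbZ7n.om@'); at [37:57] match '@omgl_.111qqqhkrnCrQ', groups = ('gl_.111qqq', 'hkrnCrQ').
Multiple groups make `findall` return tuples — one 2-tuple for each match.

[('zuj1qqq', 'YbrpbZ7n.om@'), ('gl_.111qqq', 'hkrnCrQ')]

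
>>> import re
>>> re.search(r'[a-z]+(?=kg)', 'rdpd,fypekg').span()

The lookaround is zero-width — it requires the adjacent text to match without consuming it, so the asserted text isn't part of the match.
`search` walks the string left to right and returns the first match it finds.
The match spans [5:9] → 'fype'.

(5, 9)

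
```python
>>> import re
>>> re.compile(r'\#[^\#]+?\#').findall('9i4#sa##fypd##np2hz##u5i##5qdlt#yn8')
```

Scanning left to right: at [3:7] → '#sa#'; at [7:13] → '#fypd#'; at [13:20] → '#np2hz#'; at [20:25] → '#u5i#'; at [25:32] → '#5qdlt#'.
`findall` yields the raw match text (5 of them) because the pattern has no groups.

['#sa#', '#fypd#', '#np2hz#', '#u5i#', '#5qdlt#']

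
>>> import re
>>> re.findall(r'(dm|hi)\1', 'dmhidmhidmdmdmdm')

`\1` is not a pattern — it's the concrete string captured by group 1, re-applied verbatim.
With a single group, `findall` returns only what that group captured — 2 items.

['dm', 'dm']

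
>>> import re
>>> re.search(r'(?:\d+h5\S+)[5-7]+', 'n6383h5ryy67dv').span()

This matches one or more of a digit, then the literal 'h5', then one or more of a non-whitespace character (non-capturing group); then one or more of a character in [5-7].
Unlike `match`, `search` isn't anchored — it looks for the pattern anywhere in the string.
The match spans [1:12] → '6383h5ryy67'.

(1, 12)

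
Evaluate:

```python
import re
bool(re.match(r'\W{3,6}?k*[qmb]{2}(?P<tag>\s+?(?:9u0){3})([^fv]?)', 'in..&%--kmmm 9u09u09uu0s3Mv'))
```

False

Pattern: 3 to 6 of a non-word character (lazy), then zero or more of the literal 'k', then exactly 2 of one of [qmb]; then one or more of whitespace (lazy), then the literal '9u0' repeated 3 times (captured as 'tag'); then optionally any character except [fv] (captured).
`re.match` won't scan ahead — the pattern has to work from the very first character.
Here the pattern fails at index 0, so the call returns None, and `bool(None)` is False.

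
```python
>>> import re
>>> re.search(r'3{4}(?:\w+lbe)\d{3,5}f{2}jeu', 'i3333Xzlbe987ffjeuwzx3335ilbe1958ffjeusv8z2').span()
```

(1, 38)

Pattern: exactly 4 of a literal '3'; then one or more of a word character, then the literal 'lbe' (non-capturing group); then 3 to 5 of a digit, then exactly 2 of the literal 'f', then the literal 'jeu'.
`re.search` scans for the first position where the pattern succeeds.
The match spans [1:38] → '3333Xzlbe987ffjeuwzx3335ilbe1958ffjeu'.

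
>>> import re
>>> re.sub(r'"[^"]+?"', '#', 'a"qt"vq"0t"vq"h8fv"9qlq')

Matches: at [1:5] → '"qt"'; at [7:11] → '"0t"'; at [13:19] → '"h8fv"'.
Every occurrence is swapped for '#'.

'a#vq#vq#9qlq'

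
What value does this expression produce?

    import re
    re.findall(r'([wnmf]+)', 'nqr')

With a single group, `findall` returns only what that group captured — 1 item.

['n']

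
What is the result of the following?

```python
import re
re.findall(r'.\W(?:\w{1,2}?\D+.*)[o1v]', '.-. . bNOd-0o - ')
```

Pattern: any character, then a non-word character; then 1 to 2 of a word character (lazy), then one or more of a non-digit, then zero or more of any character (non-capturing group); then one of [o1v].
Matches: at [4:13] → '. bNOd-0o'.
With no groups in the pattern, `findall` gives back each whole match — 1 here.

['. bNOd-0o']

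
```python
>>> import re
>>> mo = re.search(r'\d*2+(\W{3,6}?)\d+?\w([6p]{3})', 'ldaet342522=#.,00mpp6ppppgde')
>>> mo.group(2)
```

The match spans [5:21] → '342522=#.,00mpp6'.
Captured: group 1 = '=#.,', group 2 = 'pp6'.

'pp6'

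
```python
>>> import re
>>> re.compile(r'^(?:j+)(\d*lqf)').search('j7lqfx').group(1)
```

'7lqf'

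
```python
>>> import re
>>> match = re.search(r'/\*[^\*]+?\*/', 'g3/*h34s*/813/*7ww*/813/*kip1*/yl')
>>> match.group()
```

'/*h34s*/'

The match spans [2:10] → '/*h34s*/'.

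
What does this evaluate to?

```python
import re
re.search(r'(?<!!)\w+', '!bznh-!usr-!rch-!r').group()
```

'znh'

The negative lookaround is zero-width — it rules out positions where the adjacent text would match, without consuming anything.
The match spans [2:5] → 'znh'.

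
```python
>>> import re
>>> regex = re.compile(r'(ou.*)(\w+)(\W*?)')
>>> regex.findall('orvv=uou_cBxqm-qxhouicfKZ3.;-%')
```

The pattern matches the literal 'ou', then zero or more of any character (captured); then one or more of a word character (captured); then zero or more of a non-word character (lazy) (captured).
Scanning left to right: at [6:26] match 'ou_cBxqm-qxhouicfKZ3', groups = ('ou_cBxqm-qxhouicfKZ', '3', '').
`findall` packs the 3 group values into a tuple for every match.

[('ou_cBxqm-qxhouicfKZ', '3', '')]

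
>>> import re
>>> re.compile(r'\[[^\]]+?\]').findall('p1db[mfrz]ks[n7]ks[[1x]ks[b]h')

`findall` yields the raw match text (4 of them) because the pattern has no groups.

['[mfrz]', '[n7]', '[[1x]', '[b]']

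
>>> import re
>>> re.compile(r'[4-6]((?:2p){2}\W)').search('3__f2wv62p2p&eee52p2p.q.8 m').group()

Pattern: a character in [4-6]; then the literal '2p' repeated 2 times, then a non-word character (captured).
The match spans [7:13] → '62p2p&'.

'62p2p&'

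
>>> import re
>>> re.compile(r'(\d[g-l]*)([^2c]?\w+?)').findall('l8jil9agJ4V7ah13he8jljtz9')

A non-greedy quantifier consumes as few characters as it can — just enough that the remainder of the pattern still matches from where it stops; whatever follows it matches normally.
Multiple groups make `findall` return tuples — one 2-tuple for each match.

[('8jil', '9a'), ('4', 'V7'), ('1', '3h'), ('8jlj', 'tz')]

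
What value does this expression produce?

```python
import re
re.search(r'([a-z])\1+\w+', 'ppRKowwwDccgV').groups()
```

('p',)

The match spans [0:13] → 'ppRKowwwDccgV'.
Captured: group 1 = 'p'.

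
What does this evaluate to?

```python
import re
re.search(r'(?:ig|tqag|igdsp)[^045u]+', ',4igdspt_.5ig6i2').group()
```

'igdspt_.'

`re.search` scans for the first position where the pattern succeeds.
The match spans [2:10] → 'igdspt_.'.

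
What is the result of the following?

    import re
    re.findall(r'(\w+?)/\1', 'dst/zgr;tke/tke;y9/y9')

After group 1 captures some text, `\1` only succeeds where that same text appears again.
Matches: at [8:15] match 'tke/tke', group 1 = 'tke'; at [16:21] match 'y9/y9', group 1 = 'y9'.
`findall` collects group 1 from each match (2 total).

['tke', 'y9']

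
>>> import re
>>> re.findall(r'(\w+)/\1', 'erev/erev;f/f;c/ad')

A backreference is literal: `\1` must see the identical characters the first group matched.
Walking the string: at [0:9] match 'erev/erev', group 1 = 'erev'; at [10:13] match 'f/f', group 1 = 'f'.
Because there's exactly one group, `findall` drops the full match and keeps group 1 from each hit.

['erev', 'f']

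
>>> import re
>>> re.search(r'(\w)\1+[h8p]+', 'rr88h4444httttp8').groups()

('r',)

A backreference is literal: `\1` must see the identical characters the first group matched.
Unlike `match`, `search` isn't anchored — it looks for the pattern anywhere in the string.
The match spans [0:5] → 'rr88h'.
Captured: group 1 = 'r'.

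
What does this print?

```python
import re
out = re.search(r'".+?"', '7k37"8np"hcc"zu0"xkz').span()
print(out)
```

(4, 9)

A `+?`/`*?`/`{m,n}?` starts at its minimum and grows only as far as needed for what follows to match.
`re.search` tries every starting position until one works.
The match spans [4:9] → '"8np"'.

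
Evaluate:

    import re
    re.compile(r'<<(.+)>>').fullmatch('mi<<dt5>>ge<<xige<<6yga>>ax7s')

`re.fullmatch` is like wrapping the pattern in `^…$` (in single-line mode).
Here the pattern can't cover the whole string, so the call returns None.

None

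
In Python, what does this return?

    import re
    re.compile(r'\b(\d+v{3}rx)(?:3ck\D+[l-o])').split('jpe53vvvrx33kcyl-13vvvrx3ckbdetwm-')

['jpe53vvvrx33kcyl-', '13vvvrx', '-']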